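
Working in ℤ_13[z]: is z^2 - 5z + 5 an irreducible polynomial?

Write h(z) = z^2 - 5z + 5.
Check each element of ℤ_13 for a root: h(0)=5, h(1)=1, h(2)=12, h(3)=12, h(4)=1, h(5)=5, h(6)=11, h(7)=6, h(8)=3, h(9)=2, h(10)=3, h(11)=6, h(12)=11.
No roots. A degree-2 polynomial over a field with no linear factor is irreducible.

Yes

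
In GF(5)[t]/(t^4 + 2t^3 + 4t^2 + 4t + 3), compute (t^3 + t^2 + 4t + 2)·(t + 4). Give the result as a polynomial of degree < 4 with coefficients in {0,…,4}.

Multiply in GF(5)[t]: (t^3 + t^2 + 4t + 2)·(t + 4) = t^4 + 3t^2 + 3t + 3.
Reduce using t^4 ≡ 3t^3 + t^2 + t + 2 (mod t^4 + 2t^3 + 4t^2 + 4t + 3).
Reduced: 3t^3 + 4t^2 + 4t.

3t^3 + 4t^2 + 4t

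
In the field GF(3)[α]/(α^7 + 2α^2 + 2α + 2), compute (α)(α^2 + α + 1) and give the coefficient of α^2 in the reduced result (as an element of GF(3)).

1

Multiply in GF(3)[α]: (α)·(α^2 + α + 1) = α^3 + α^2 + α.
Reduced: α^3 + α^2 + α.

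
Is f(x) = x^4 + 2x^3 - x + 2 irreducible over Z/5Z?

Yes

Check for roots in Z/5Z: f(0) = 2; f(1) = 4; f(2) = 2; f(3) = 4; f(4) = 2.
No roots, so no linear factors.
Degree-2 irreducible divisors: test the 10 monic irreducibles of degree 2 over GF(5).
None of them divide f (all give nonzero remainder).
No irreducible factor of degree ≤ 2 exists, so f is irreducible over GF(5).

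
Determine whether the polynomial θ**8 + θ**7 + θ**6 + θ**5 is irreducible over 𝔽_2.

No

Write P(θ) = θ**8 + θ**7 + θ**6 + θ**5.
Check for roots in 𝔽_2: P(0) = 0 → root; P(1) = 0 → root.
P(0) = 0, so (θ) divides P(θ); P is reducible.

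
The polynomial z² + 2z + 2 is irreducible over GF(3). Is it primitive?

Yes

Write f(z) = z² + 2z + 2.
|GF(3^2)^×| = 3^2 − 1 = 8. Prime factorization: 8 = 2^3.
f is primitive ⇔ z has order 8 in GF(3)[z]/(f), i.e. z^(8/q) ≠ 1 for each prime q | 8.
z^(4) mod f = 2.
None equal 1, so z has full order 8; f is primitive.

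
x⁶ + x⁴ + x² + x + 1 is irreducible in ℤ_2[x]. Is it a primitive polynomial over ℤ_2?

No

Write f(x) = x⁶ + x⁴ + x² + x + 1.
|GF(2^6)^×| = 2^6 − 1 = 63. Prime factorization: 63 = 3^2·7.
f is primitive ⇔ x has order 63 in GF(2)[x]/(f), i.e. x^(63/q) ≠ 1 for each prime q | 63.
x^(21) mod f = 1
x^(9) mod f = x⁴ + x² + x.
Since x^(21) = 1, the order of x divides 21 < 63; not primitive.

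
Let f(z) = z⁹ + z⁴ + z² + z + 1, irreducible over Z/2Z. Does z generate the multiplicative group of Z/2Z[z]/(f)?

No

|GF(2^9)^×| = 2^9 − 1 = 511. Prime factorization: 511 = 7·73.
f is primitive ⇔ z has order 511 in GF(2)[z]/(f), i.e. z^(511/q) ≠ 1 for each prime q | 511.
z^(73) mod f = 1
z^(7) mod f = z⁷.
Since z^(73) = 1, the order of z divides 73 < 511; not primitive.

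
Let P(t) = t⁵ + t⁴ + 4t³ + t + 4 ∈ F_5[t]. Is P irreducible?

Check for roots in F_5: P(0) = 4; P(1) = 1; P(2) = 1; P(3) = 4; P(4) = 4.
No roots, so no linear factors.
Degree-2 irreducible divisors: test the 10 monic irreducibles of degree 2 over GF(5).
None of them divide P (all give nonzero remainder).
No irreducible factor of degree ≤ 2 exists, so P is irreducible over GF(5).

Yes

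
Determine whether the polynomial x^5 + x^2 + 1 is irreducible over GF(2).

Write P(x) = x^5 + x^2 + 1.
Check for roots in GF(2): P(0) = 1; P(1) = 1.
No roots, so no linear factors.
Monic irreducibles of degree 2 over GF(2): x^2 + x + 1.
None of them divide P (all give nonzero remainder).
No irreducible factor of degree ≤ 2 exists, so P is irreducible over GF(2).

Yes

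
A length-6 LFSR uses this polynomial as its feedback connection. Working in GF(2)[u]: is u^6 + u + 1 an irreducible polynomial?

Write h(u) = u^6 + u + 1.
Check for roots in GF(2): h(0) = 1; h(1) = 1.
No roots, so no linear factors.
Monic irreducibles of degree 2 over GF(2): u^2 + u + 1.
None of them divide h (all give nonzero remainder).
Monic irreducibles of degree 3 over GF(2): u^3 + u + 1, u^3 + u^2 + 1.
None of them divide h (all give nonzero remainder).
No irreducible factor of degree ≤ 3 exists, so h is irreducible over GF(2).

Yes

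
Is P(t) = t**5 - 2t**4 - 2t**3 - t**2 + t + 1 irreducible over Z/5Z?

Yes

Check for roots in Z/5Z: P(0) = 1; P(1) = 3; P(2) = 3; P(3) = 2; P(4) = 3.
No roots, so no linear factors.
Degree-2 irreducible divisors: test the 10 monic irreducibles of degree 2 over GF(5).
None of them divide P (all give nonzero remainder).
No irreducible factor of degree ≤ 2 exists, so P is irreducible over GF(5).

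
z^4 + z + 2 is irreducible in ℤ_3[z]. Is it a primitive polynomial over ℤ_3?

Write f(z) = z^4 + z + 2.
|GF(3^4)^×| = 3^4 − 1 = 80. Prime factorization: 80 = 2^4·5.
f is primitive ⇔ z has order 80 in GF(3)[z]/(f), i.e. z^(80/q) ≠ 1 for each prime q | 80.
z^(40) mod f = 2.
z^(16) mod f = 2z^3 + z + 2.
None equal 1, so z has full order 80; f is primitive.

Yes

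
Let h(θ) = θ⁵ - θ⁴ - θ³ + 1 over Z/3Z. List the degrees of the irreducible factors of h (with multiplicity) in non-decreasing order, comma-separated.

Roots in Z/3Z: h(0) = 1; h(1) = 0 → root; h(2) = 0 → root.
Linear factors from roots: (θ - 1), (θ + 1).
Complete factorization: h(θ) = (θ - 1)·(θ + 1)^2·(θ² + θ - 1).
Factor degrees with multiplicity: 1 + 1 + 1 + 2 = 5.

1, 1, 1, 2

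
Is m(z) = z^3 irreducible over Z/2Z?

Check for roots in Z/2Z: m(0) = 0 → root; m(1) = 1.
m(0) = 0, so (z) divides m(z); m is reducible.

No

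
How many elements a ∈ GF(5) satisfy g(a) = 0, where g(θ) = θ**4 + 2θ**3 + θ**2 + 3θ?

Evaluate at each of the 5 elements of GF(5):
g(0) = 0 → root; g(1) = 2; g(2) = 2; g(3) = 3; g(4) = 2.
Roots: {0}.

1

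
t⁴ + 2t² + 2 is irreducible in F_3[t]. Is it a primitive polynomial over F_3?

No

Write f(t) = t⁴ + 2t² + 2.
|GF(3^4)^×| = 3^4 − 1 = 80. Prime factorization: 80 = 2^4·5.
f is primitive ⇔ t has order 80 in GF(3)[t]/(f), i.e. t^(80/q) ≠ 1 for each prime q | 80.
t^(40) mod f = 2.
t^(16) mod f = 1
Since t^(16) = 1, the order of t divides 16 < 80; not primitive.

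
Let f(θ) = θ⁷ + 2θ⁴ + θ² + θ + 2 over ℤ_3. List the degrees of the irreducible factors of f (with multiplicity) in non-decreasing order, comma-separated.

1, 2, 2, 2

Roots in ℤ_3: f(0) = 2; f(1) = 1; f(2) = 0 → root.
Linear factors from roots: (θ + 1).
Complete factorization: f(θ) = (θ + 1)·(θ² + 2θ + 2)·(θ² + 1)^2.
Factor degrees with multiplicity: 1 + 2 + 2 + 2 = 7.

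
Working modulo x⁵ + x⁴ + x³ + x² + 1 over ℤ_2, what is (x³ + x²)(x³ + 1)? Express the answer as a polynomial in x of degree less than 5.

Multiply in ℤ_2[x]: (x³ + x²)·(x³ + 1) = x⁶ + x⁵ + x³ + x².
Reduce using x⁵ ≡ x⁴ + x³ + x² + 1 (mod x⁵ + x⁴ + x³ + x² + 1).
Reduced: x⁴ + x² + x.

x^4 + x^2 + x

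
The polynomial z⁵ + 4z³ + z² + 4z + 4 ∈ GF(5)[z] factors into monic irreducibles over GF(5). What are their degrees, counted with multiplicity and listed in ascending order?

Write f(z) = z⁵ + 4z³ + z² + 4z + 4.
Roots in GF(5): f(0) = 4; f(1) = 4; f(2) = 0 → root; f(3) = 1; f(4) = 1.
Linear factors from roots: (z + 3).
Complete factorization: f(z) = (z + 3)·(z² + 3z + 4)·(z² + 4z + 2).
Factor degrees with multiplicity: 1 + 2 + 2 = 5.

1, 2, 2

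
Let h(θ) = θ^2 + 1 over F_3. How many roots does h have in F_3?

Evaluate at each of the 3 elements of F_3:
h(0) = 1; h(1) = 2; h(2) = 2.
No element is a root.

0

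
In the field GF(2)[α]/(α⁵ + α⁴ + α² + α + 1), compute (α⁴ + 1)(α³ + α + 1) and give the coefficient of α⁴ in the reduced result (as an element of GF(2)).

Multiply in GF(2)[α]: (α⁴ + 1)·(α³ + α + 1) = α⁷ + α⁵ + α⁴ + α³ + α + 1.
Reduce using α⁵ ≡ α⁴ + α² + α + 1 (mod α⁵ + α⁴ + α² + α + 1).
Reduced: α³ + 1.

0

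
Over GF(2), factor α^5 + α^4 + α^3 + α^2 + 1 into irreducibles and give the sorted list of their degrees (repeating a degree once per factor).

5

Write f(α) = α^5 + α^4 + α^3 + α^2 + 1.
Roots in GF(2): f(0) = 1; f(1) = 1.
Complete factorization: f(α) = (α^5 + α^4 + α^3 + α^2 + 1).
Factor degrees with multiplicity: 5 = 5.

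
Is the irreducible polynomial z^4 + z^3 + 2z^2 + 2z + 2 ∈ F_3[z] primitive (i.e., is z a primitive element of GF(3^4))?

Yes

Write f(z) = z^4 + z^3 + 2z^2 + 2z + 2.
|GF(3^4)^×| = 3^4 − 1 = 80. Prime factorization: 80 = 2^4·5.
f is primitive ⇔ z has order 80 in GF(3)[z]/(f), i.e. z^(80/q) ≠ 1 for each prime q | 80.
z^(40) mod f = 2.
z^(16) mod f = z^2 + z.
None equal 1, so z has full order 80; f is primitive.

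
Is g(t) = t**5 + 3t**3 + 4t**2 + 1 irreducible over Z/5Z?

Yes

Check for roots in Z/5Z: g(0) = 1; g(1) = 4; g(2) = 3; g(3) = 1; g(4) = 1.
No roots, so no linear factors.
Degree-2 irreducible divisors: test the 10 monic irreducibles of degree 2 over GF(5).
None of them divide g (all give nonzero remainder).
No irreducible factor of degree ≤ 2 exists, so g is irreducible over GF(5).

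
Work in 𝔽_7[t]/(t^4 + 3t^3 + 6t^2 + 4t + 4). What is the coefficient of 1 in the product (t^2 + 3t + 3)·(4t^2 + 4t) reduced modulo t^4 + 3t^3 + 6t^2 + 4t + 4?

5

Multiply in 𝔽_7[t]: (t^2 + 3t + 3)·(4t^2 + 4t) = 4t^4 + 2t^3 + 3t^2 + 5t.
Reduce using t^4 ≡ 4t^3 + t^2 + 3t + 3 (mod t^4 + 3t^3 + 6t^2 + 4t + 4).
Reduced: 4t^3 + 3t + 5.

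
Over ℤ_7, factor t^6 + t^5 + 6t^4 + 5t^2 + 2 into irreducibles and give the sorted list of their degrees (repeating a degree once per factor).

Write g(t) = t^6 + t^5 + 6t^4 + 5t^2 + 2.
Linear factors from roots: (t + 4).
Complete factorization: g(t) = (t + 4)^2·(t^2 + 2t + 5)·(t^2 + 5t + 3).
Factor degrees with multiplicity: 1 + 1 + 2 + 2 = 6.

1, 1, 2, 2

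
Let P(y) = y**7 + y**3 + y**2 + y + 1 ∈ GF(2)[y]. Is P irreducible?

Check for roots in GF(2): P(0) = 1; P(1) = 1.
No roots, so no linear factors.
Monic irreducibles of degree 2 over GF(2): y**2 + y + 1.
None of them divide P (all give nonzero remainder).
Monic irreducibles of degree 3 over GF(2): y**3 + y + 1, y**3 + y**2 + 1.
None of them divide P (all give nonzero remainder).
No irreducible factor of degree ≤ 3 exists, so P is irreducible over GF(2).

Yes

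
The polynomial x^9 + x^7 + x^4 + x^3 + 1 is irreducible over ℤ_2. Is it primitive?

Write f(x) = x^9 + x^7 + x^4 + x^3 + 1.
|GF(2^9)^×| = 2^9 − 1 = 511. Prime factorization: 511 = 7·73.
f is primitive ⇔ x has order 511 in GF(2)[x]/(f), i.e. x^(511/q) ≠ 1 for each prime q | 511.
x^(73) mod f = 1
x^(7) mod f = x^7.
Since x^(73) = 1, the order of x divides 73 < 511; not primitive.

No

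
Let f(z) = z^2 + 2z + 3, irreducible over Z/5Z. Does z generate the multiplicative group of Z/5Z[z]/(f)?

|GF(5^2)^×| = 5^2 − 1 = 24. Prime factorization: 24 = 2^3·3.
f is primitive ⇔ z has order 24 in GF(5)[z]/(f), i.e. z^(24/q) ≠ 1 for each prime q | 24.
z^(12) mod f = 4.
z^(8) mod f = 4z + 1.
None equal 1, so z has full order 24; f is primitive.

Yes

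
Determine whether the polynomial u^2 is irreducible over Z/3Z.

No

Write P(u) = u^2.
Check for roots in Z/3Z: P(0) = 0 → root; P(1) = 1; P(2) = 1.
P(0) = 0, so (u) divides P(u); P is reducible.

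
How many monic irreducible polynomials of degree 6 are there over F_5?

2580

The number of monic irreducibles of degree 6 over GF(5) is (1/6)·Σ_{d∣6} μ(6/d) 5^d.
Divisors of 6: 1, 2, 3, 6; μ(6/d) for each: 1, -1, -1, 1.
Σ = 5^1 − 5^2 − 5^3 + 5^6 = 15480.
N = 15480/6 = 2580.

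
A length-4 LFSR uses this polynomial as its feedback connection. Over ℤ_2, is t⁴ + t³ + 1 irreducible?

Write m(t) = t⁴ + t³ + 1.
Check for roots in ℤ_2: m(0) = 1; m(1) = 1.
No roots, so no linear factors.
Monic irreducibles of degree 2 over GF(2): t² + t + 1.
None of them divide m (all give nonzero remainder).
No irreducible factor of degree ≤ 2 exists, so m is irreducible over GF(2).

Yes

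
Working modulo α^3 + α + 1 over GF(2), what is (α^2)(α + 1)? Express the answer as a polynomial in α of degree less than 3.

Multiply in GF(2)[α]: (α^2)·(α + 1) = α^3 + α^2.
Reduce using α^3 ≡ α + 1 (mod α^3 + α + 1).
Reduced: α^2 + α + 1.

α^2 + α + 1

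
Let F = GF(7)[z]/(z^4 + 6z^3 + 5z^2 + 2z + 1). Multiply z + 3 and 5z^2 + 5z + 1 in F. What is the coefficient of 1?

3

Multiply in GF(7)[z]: (z + 3)·(5z^2 + 5z + 1) = 5z^3 + 6z^2 + 2z + 3.
Reduced: 5z^3 + 6z^2 + 2z + 3.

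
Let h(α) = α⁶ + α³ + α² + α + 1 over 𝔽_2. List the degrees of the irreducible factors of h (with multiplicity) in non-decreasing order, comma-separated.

Roots in 𝔽_2: h(0) = 1; h(1) = 1.
Complete factorization: h(α) = (α² + α + 1)·(α⁴ + α³ + 1).
Factor degrees with multiplicity: 2 + 4 = 6.

2, 4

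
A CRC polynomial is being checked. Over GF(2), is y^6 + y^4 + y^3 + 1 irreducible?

Write g(y) = y^6 + y^4 + y^3 + 1.
Check for roots in GF(2): g(0) = 1; g(1) = 0 → root.
g(1) = 0, so (y − 1) divides g(y); g is reducible.

No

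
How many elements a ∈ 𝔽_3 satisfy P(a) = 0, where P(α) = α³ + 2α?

3

Evaluate at each of the 3 elements of 𝔽_3:
P(0) = 0 → root; P(1) = 0 → root; P(2) = 0 → root.
Roots: {0, 1, 2}.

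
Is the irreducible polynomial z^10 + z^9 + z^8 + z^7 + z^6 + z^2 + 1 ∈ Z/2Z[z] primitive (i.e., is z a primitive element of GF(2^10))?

No

Write f(z) = z^10 + z^9 + z^8 + z^7 + z^6 + z^2 + 1.
|GF(2^10)^×| = 2^10 − 1 = 1023. Prime factorization: 1023 = 3·11·31.
f is primitive ⇔ z has order 1023 in GF(2)[z]/(f), i.e. z^(1023/q) ≠ 1 for each prime q | 1023.
z^(341) mod f = 1
z^(93) mod f = z^7 + z^6 + z^5 + z^4 + 1.
z^(33) mod f = z^7 + z^3 + z^2 + z.
Since z^(341) = 1, the order of z divides 341 < 1023; not primitive.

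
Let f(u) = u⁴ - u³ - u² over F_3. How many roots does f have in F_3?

1

Evaluate at each of the 3 elements of F_3:
f(0) = 0 → root; f(1) = 2; f(2) = 1.
Roots: {0}.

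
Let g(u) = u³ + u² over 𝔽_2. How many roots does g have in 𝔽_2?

2

Evaluate at each of the 2 elements of 𝔽_2:
g(0) = 0 → root; g(1) = 0 → root.
Roots: {0, 1}.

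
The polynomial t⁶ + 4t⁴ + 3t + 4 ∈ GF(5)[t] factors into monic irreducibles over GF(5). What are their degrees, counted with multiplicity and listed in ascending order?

6

Write f(t) = t⁶ + 4t⁴ + 3t + 4.
Roots in GF(5): f(0) = 4; f(1) = 2; f(2) = 3; f(3) = 1; f(4) = 1.
Complete factorization: f(t) = (t⁶ + 4t⁴ + 3t + 4).
Factor degrees with multiplicity: 6 = 6.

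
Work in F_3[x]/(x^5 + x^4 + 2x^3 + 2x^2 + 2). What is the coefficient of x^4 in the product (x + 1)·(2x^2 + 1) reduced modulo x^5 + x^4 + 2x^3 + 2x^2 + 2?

0

Multiply in F_3[x]: (x + 1)·(2x^2 + 1) = 2x^3 + 2x^2 + x + 1.
Reduced: 2x^3 + 2x^2 + x + 1.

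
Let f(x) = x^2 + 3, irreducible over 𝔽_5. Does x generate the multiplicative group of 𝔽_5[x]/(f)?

No

|GF(5^2)^×| = 5^2 − 1 = 24. Prime factorization: 24 = 2^3·3.
f is primitive ⇔ x has order 24 in GF(5)[x]/(f), i.e. x^(24/q) ≠ 1 for each prime q | 24.
x^(12) mod f = 4.
x^(8) mod f = 1
Since x^(8) = 1, the order of x divides 8 < 24; not primitive.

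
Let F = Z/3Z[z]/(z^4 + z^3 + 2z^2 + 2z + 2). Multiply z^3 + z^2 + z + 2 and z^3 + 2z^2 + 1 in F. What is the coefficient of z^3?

Multiply in Z/3Z[z]: (z^3 + z^2 + z + 2)·(z^3 + 2z^2 + 1) = z^6 + 2z^3 + 2z^2 + z + 2.
Reduce using z^4 ≡ 2z^3 + z^2 + z + 1 (mod z^4 + z^3 + 2z^2 + 2z + 2).
Reduced: z^2 + 2z + 1.

0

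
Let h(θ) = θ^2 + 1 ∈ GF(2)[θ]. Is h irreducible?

Check for roots in GF(2): h(0) = 1; h(1) = 0 → root.
h(1) = 0, so (θ − 1) divides h(θ); h is reducible.

No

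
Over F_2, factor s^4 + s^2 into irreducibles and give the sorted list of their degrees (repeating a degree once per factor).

1, 1, 1, 1

Write f(s) = s^4 + s^2.
Roots in F_2: f(0) = 0 → root; f(1) = 0 → root.
Linear factors from roots: (s), (s + 1).
Complete factorization: f(s) = (s)^2·(s + 1)^2.
Factor degrees with multiplicity: 1 + 1 + 1 + 1 = 4.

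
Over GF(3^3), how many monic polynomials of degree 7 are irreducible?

x^(27^7) − x is the product of all monic irreducibles of degree dividing 7; Möbius inversion gives N = (1/7) Σ μ(7/d)·27^d.
Divisors of 7: 1, 7; μ(7/d) for each: -1, 1.
Σ = − 27^1 + 27^7 = 10460353176.
N = 10460353176/7 = 1494336168.

1494336168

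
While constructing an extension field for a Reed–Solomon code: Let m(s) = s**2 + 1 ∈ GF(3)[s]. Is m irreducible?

Check for roots in GF(3): m(0) = 1; m(1) = 2; m(2) = 2.
No roots. A degree-2 polynomial over a field with no linear factor is irreducible.

Yes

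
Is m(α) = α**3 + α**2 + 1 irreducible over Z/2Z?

Yes

Check for roots in Z/2Z: m(0) = 1; m(1) = 1.
No roots. A degree-3 polynomial over a field with no linear factor is irreducible.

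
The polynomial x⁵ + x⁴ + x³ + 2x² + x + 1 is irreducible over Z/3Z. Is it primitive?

Write f(x) = x⁵ + x⁴ + x³ + 2x² + x + 1.
|GF(3^5)^×| = 3^5 − 1 = 242. Prime factorization: 242 = 2·11^2.
f is primitive ⇔ x has order 242 in GF(3)[x]/(f), i.e. x^(242/q) ≠ 1 for each prime q | 242.
x^(121) mod f = 2.
x^(22) mod f = x⁴ + 2x² + x + 1.
None equal 1, so x has full order 242; f is primitive.

Yes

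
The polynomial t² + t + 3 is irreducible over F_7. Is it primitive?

Yes

Write f(t) = t² + t + 3.
|GF(7^2)^×| = 7^2 − 1 = 48. Prime factorization: 48 = 2^4·3.
f is primitive ⇔ t has order 48 in GF(7)[t]/(f), i.e. t^(48/q) ≠ 1 for each prime q | 48.
t^(24) mod f = 6.
t^(16) mod f = 2.
None equal 1, so t has full order 48; f is primitive.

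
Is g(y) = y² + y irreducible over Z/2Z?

No

Check for roots in Z/2Z: g(0) = 0 → root; g(1) = 0 → root.
g(0) = 0, so (y) divides g(y); g is reducible.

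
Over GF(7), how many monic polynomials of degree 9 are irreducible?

4483696

Gauss's count: N_{7}(9) = (1/9) Σ_{d|9} μ(9/d)·7^d.
Divisors of 9: 1, 3, 9; μ(9/d) for each: 0, -1, 1.
Σ = − 7^3 + 7^9 = 40353264.
N = 40353264/9 = 4483696.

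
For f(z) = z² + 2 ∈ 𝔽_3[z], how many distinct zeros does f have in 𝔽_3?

Evaluate at each of the 3 elements of 𝔽_3:
f(0) = 2; f(1) = 0 → root; f(2) = 0 → root.
Roots: {1, 2}.

2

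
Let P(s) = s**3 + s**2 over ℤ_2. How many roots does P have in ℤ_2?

Evaluate at each of the 2 elements of ℤ_2:
P(0) = 0 → root; P(1) = 0 → root.
Roots: {0, 1}.

2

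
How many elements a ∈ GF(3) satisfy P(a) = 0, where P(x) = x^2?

1

Evaluate at each of the 3 elements of GF(3):
P(0) = 0 → root; P(1) = 1; P(2) = 1.
Roots: {0}.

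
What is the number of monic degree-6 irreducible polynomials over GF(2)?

Gauss's count: N_{2}(6) = (1/6) Σ_{d|6} μ(6/d)·2^d.
Divisors of 6: 1, 2, 3, 6; μ(6/d) for each: 1, -1, -1, 1.
Σ = 2^1 − 2^2 − 2^3 + 2^6 = 54.
N = 54/6 = 9.

9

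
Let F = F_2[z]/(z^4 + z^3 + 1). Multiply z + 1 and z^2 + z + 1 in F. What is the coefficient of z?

Multiply in F_2[z]: (z + 1)·(z^2 + z + 1) = z^3 + 1.
Reduced: z^3 + 1.

0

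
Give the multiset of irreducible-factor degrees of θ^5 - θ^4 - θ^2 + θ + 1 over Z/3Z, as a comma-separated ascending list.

Write f(θ) = θ^5 - θ^4 - θ^2 + θ + 1.
Roots in Z/3Z: f(0) = 1; f(1) = 1; f(2) = 0 → root.
Linear factors from roots: (θ + 1).
Complete factorization: f(θ) = (θ + 1)^2·(θ^3 - θ + 1).
Factor degrees with multiplicity: 1 + 1 + 3 = 5.

1, 1, 3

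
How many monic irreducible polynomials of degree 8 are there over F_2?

The number of monic irreducibles of degree 8 over GF(2) is (1/8)·Σ_{d∣8} μ(8/d) 2^d.
Divisors of 8: 1, 2, 4, 8; μ(8/d) for each: 0, 0, -1, 1.
Σ = − 2^4 + 2^8 = 240.
N = 240/8 = 30.

30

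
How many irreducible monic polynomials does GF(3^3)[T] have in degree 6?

64566684

The number of monic irreducibles of degree 6 over GF(27) is (1/6)·Σ_{d∣6} μ(6/d) 27^d.
Divisors of 6: 1, 2, 3, 6; μ(6/d) for each: 1, -1, -1, 1.
Σ = 27^1 − 27^2 − 27^3 + 27^6 = 387400104.
N = 387400104/6 = 64566684.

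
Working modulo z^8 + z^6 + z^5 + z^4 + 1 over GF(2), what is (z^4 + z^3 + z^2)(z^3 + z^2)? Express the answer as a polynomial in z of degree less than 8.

z^7 + z^4

Multiply in GF(2)[z]: (z^4 + z^3 + z^2)·(z^3 + z^2) = z^7 + z^4.
Reduced: z^7 + z^4.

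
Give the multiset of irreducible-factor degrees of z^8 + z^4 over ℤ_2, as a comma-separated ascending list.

Write h(z) = z^8 + z^4.
Roots in ℤ_2: h(0) = 0 → root; h(1) = 0 → root.
Linear factors from roots: (z), (z + 1).
Complete factorization: h(z) = (z)^4·(z + 1)^4.
Factor degrees with multiplicity: 1 + 1 + 1 + 1 + 1 + 1 + 1 + 1 = 8.

1, 1, 1, 1, 1, 1, 1, 1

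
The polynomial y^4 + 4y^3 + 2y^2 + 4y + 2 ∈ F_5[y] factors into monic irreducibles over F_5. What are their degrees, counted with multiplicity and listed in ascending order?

Write h(y) = y^4 + 4y^3 + 2y^2 + 4y + 2.
Roots in F_5: h(0) = 2; h(1) = 3; h(2) = 1; h(3) = 1; h(4) = 2.
Complete factorization: h(y) = (y^4 + 4y^3 + 2y^2 + 4y + 2).
Factor degrees with multiplicity: 4 = 4.

4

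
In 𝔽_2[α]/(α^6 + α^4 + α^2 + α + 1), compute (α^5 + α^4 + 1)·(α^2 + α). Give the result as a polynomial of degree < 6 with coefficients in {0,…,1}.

α^3

Multiply in 𝔽_2[α]: (α^5 + α^4 + 1)·(α^2 + α) = α^7 + α^5 + α^2 + α.
Reduce using α^6 ≡ α^4 + α^2 + α + 1 (mod α^6 + α^4 + α^2 + α + 1).
Reduced: α^3.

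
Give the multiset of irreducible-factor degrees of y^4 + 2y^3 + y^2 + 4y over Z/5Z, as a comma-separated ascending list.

Write g(y) = y^4 + 2y^3 + y^2 + 4y.
Roots in Z/5Z: g(0) = 0 → root; g(1) = 3; g(2) = 4; g(3) = 1; g(4) = 1.
Linear factors from roots: (y).
Complete factorization: g(y) = (y)·(y^3 + 2y^2 + y + 4).
Factor degrees with multiplicity: 1 + 3 = 4.

1, 3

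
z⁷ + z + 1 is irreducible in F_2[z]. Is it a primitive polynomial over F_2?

Yes

Write f(z) = z⁷ + z + 1.
|GF(2^7)^×| = 2^7 − 1 = 127. Prime factorization: 127 = 127.
f is primitive ⇔ z has order 127 in GF(2)[z]/(f), i.e. z^(127/q) ≠ 1 for each prime q | 127.
z^(1) mod f = z.
None equal 1, so z has full order 127; f is primitive.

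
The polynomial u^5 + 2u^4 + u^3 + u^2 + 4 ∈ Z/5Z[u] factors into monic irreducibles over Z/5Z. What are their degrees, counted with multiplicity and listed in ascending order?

Write h(u) = u^5 + 2u^4 + u^3 + u^2 + 4.
Roots in Z/5Z: h(0) = 4; h(1) = 4; h(2) = 0 → root; h(3) = 0 → root; h(4) = 0 → root.
Linear factors from roots: (u + 3), (u + 2), (u + 1).
Complete factorization: h(u) = (u + 1)·(u + 2)·(u + 3)^3.
Factor degrees with multiplicity: 1 + 1 + 1 + 1 + 1 = 5.

1, 1, 1, 1, 1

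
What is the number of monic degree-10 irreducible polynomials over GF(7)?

28245840

x^(7^10) − x is the product of all monic irreducibles of degree dividing 10; Möbius inversion gives N = (1/10) Σ μ(10/d)·7^d.
Divisors of 10: 1, 2, 5, 10; μ(10/d) for each: 1, -1, -1, 1.
Σ = 7^1 − 7^2 − 7^5 + 7^10 = 282458400.
N = 282458400/10 = 28245840.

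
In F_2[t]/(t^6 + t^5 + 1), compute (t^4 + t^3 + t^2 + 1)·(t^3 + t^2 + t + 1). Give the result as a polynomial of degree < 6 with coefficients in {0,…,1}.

Multiply in F_2[t]: (t^4 + t^3 + t^2 + 1)·(t^3 + t^2 + t + 1) = t^7 + t^5 + t^4 + t^3 + t + 1.
Reduce using t^6 ≡ t^5 + 1 (mod t^6 + t^5 + 1).
Reduced: t^4 + t^3.

t^4 + t^3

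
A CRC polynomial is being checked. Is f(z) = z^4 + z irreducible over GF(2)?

Check for roots in GF(2): f(0) = 0 → root; f(1) = 0 → root.
f(0) = 0, so (z) divides f(z); f is reducible.

No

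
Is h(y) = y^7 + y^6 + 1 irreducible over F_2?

Yes

Check for roots in F_2: h(0) = 1; h(1) = 1.
No roots, so no linear factors.
Monic irreducibles of degree 2 over GF(2): y^2 + y + 1.
None of them divide h (all give nonzero remainder).
Monic irreducibles of degree 3 over GF(2): y^3 + y + 1, y^3 + y^2 + 1.
None of them divide h (all give nonzero remainder).
No irreducible factor of degree ≤ 3 exists, so h is irreducible over GF(2).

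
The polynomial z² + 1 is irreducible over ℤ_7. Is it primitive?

No

Write f(z) = z² + 1.
|GF(7^2)^×| = 7^2 − 1 = 48. Prime factorization: 48 = 2^4·3.
f is primitive ⇔ z has order 48 in GF(7)[z]/(f), i.e. z^(48/q) ≠ 1 for each prime q | 48.
z^(24) mod f = 1
z^(16) mod f = 1
Since z^(24) = 1, the order of z divides 24 < 48; not primitive.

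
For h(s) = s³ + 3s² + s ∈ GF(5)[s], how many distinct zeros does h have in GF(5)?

Evaluate at each of the 5 elements of GF(5):
h(0) = 0 → root; h(1) = 0 → root; h(2) = 2; h(3) = 2; h(4) = 1.
Roots: {0, 1}.

2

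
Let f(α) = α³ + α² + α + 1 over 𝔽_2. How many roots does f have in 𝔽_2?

Evaluate at each of the 2 elements of 𝔽_2:
f(0) = 1; f(1) = 0 → root.
Roots: {1}.

1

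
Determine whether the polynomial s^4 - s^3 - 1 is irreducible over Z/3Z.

Write m(s) = s^4 - s^3 - 1.
Check for roots in Z/3Z: m(0) = 2; m(1) = 2; m(2) = 1.
No roots, so no linear factors.
Monic irreducibles of degree 2 over GF(3): s^2 + 1, s^2 + s - 1, s^2 - s - 1.
None of them divide m (all give nonzero remainder).
No irreducible factor of degree ≤ 2 exists, so m is irreducible over GF(3).

Yes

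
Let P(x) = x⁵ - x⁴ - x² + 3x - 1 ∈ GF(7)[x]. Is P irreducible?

No

Check for roots in GF(7): P(0) = 6; P(1) = 1; P(2) = 3; P(3) = 0 → root; P(4) = 0 → root; P(5) = 4; P(6) = 0 → root.
P(3) = 0, so (x − 3) divides P(x); P is reducible.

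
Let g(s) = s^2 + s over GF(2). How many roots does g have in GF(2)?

2

Evaluate at each of the 2 elements of GF(2):
g(0) = 0 → root; g(1) = 0 → root.
Roots: {0, 1}.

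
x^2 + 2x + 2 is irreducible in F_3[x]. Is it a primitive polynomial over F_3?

Write f(x) = x^2 + 2x + 2.
|GF(3^2)^×| = 3^2 − 1 = 8. Prime factorization: 8 = 2^3.
f is primitive ⇔ x has order 8 in GF(3)[x]/(f), i.e. x^(8/q) ≠ 1 for each prime q | 8.
x^(4) mod f = 2.
None equal 1, so x has full order 8; f is primitive.

Yes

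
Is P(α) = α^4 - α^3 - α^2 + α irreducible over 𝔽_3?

No

Check for roots in 𝔽_3: P(0) = 0 → root; P(1) = 0 → root; P(2) = 0 → root.
P(0) = 0, so (α) divides P(α); P is reducible.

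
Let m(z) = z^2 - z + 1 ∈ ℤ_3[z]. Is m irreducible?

No

Check for roots in ℤ_3: m(0) = 1; m(1) = 1; m(2) = 0 → root.
m(2) = 0, so (z − 2) divides m(z); m is reducible.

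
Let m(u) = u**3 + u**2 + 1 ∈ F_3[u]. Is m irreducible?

Check for roots in F_3: m(0) = 1; m(1) = 0 → root; m(2) = 1.
m(1) = 0, so (u − 1) divides m(u); m is reducible.

No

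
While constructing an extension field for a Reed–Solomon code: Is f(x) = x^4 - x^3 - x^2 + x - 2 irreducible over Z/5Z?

Yes

Check for roots in Z/5Z: f(0) = 3; f(1) = 3; f(2) = 4; f(3) = 1; f(4) = 3.
No roots, so no linear factors.
Degree-2 irreducible divisors: test the 10 monic irreducibles of degree 2 over GF(5).
None of them divide f (all give nonzero remainder).
No irreducible factor of degree ≤ 2 exists, so f is irreducible over GF(5).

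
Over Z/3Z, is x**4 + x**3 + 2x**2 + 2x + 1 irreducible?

Write m(x) = x**4 + x**3 + 2x**2 + 2x + 1.
Check for roots in Z/3Z: m(0) = 1; m(1) = 1; m(2) = 1.
No roots, so no linear factors.
Monic irreducibles of degree 2 over GF(3): x**2 + 1, x**2 + x + 2, x**2 + 2x + 2.
x**2 + 2x + 2 divides m: m(x) = (x**2 + 2x + 2)·(x**2 + 2x + 2).

No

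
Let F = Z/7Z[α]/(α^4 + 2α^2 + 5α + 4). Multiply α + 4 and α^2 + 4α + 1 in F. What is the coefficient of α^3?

Multiply in Z/7Z[α]: (α + 4)·(α^2 + 4α + 1) = α^3 + α^2 + 3α + 4.
Reduced: α^3 + α^2 + 3α + 4.

1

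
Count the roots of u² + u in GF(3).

Write P(u) = u² + u.
Evaluate at each of the 3 elements of GF(3):
P(0) = 0 → root; P(1) = 2; P(2) = 0 → root.
Roots: {0, 2}.

2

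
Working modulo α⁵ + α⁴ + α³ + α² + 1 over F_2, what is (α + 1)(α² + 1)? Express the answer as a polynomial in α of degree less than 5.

Multiply in F_2[α]: (α + 1)·(α² + 1) = α³ + α² + α + 1.
Reduced: α³ + α² + α + 1.

α^3 + α^2 + α + 1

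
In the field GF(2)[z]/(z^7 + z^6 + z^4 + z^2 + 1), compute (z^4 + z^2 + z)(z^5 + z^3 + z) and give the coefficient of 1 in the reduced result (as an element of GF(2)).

Multiply in GF(2)[z]: (z^4 + z^2 + z)·(z^5 + z^3 + z) = z^9 + z^6 + z^4 + z^3 + z^2.
Reduce using z^7 ≡ z^6 + z^4 + z^2 + 1 (mod z^7 + z^6 + z^4 + z^2 + 1).
Reduced: z^6 + z^5 + z^4 + z^2 + z + 1.

1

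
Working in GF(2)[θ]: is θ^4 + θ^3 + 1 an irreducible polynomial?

Yes

Write g(θ) = θ^4 + θ^3 + 1.
Check for roots in GF(2): g(0) = 1; g(1) = 1.
No roots, so no linear factors.
Monic irreducibles of degree 2 over GF(2): θ^2 + θ + 1.
None of them divide g (all give nonzero remainder).
No irreducible factor of degree ≤ 2 exists, so g is irreducible over GF(2).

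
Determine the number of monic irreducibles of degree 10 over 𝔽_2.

99

Gauss's count: N_{2}(10) = (1/10) Σ_{d|10} μ(10/d)·2^d.
Divisors of 10: 1, 2, 5, 10; μ(10/d) for each: 1, -1, -1, 1.
Σ = 2^1 − 2^2 − 2^5 + 2^10 = 990.
N = 990/10 = 99.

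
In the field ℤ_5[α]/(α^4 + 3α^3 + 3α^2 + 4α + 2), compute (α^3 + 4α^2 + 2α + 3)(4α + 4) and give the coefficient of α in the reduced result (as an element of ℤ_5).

4

Multiply in ℤ_5[α]: (α^3 + 4α^2 + 2α + 3)·(4α + 4) = 4α^4 + 4α^2 + 2.
Reduce using α^4 ≡ 2α^3 + 2α^2 + α + 3 (mod α^4 + 3α^3 + 3α^2 + 4α + 2).
Reduced: 3α^3 + 2α^2 + 4α + 4.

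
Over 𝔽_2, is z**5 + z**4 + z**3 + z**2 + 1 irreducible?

Yes

Write f(z) = z**5 + z**4 + z**3 + z**2 + 1.
Check for roots in 𝔽_2: f(0) = 1; f(1) = 1.
No roots, so no linear factors.
Monic irreducibles of degree 2 over GF(2): z**2 + z + 1.
None of them divide f (all give nonzero remainder).
No irreducible factor of degree ≤ 2 exists, so f is irreducible over GF(2).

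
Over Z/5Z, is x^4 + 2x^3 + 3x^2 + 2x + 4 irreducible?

Write m(x) = x^4 + 2x^3 + 3x^2 + 2x + 4.
Check for roots in Z/5Z: m(0) = 4; m(1) = 2; m(2) = 2; m(3) = 2; m(4) = 4.
No roots, so no linear factors.
Degree-2 irreducible divisors: test the 10 monic irreducibles of degree 2 over GF(5).
None of them divide m (all give nonzero remainder).
No irreducible factor of degree ≤ 2 exists, so m is irreducible over GF(5).

Yes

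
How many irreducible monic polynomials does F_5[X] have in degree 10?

x^(5^10) − x is the product of all monic irreducibles of degree dividing 10; Möbius inversion gives N = (1/10) Σ μ(10/d)·5^d.
Divisors of 10: 1, 2, 5, 10; μ(10/d) for each: 1, -1, -1, 1.
Σ = 5^1 − 5^2 − 5^5 + 5^10 = 9762480.
N = 9762480/10 = 976248.

976248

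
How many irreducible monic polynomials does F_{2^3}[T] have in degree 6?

43596

Gauss's count: N_{8}(6) = (1/6) Σ_{d|6} μ(6/d)·8^d.
Divisors of 6: 1, 2, 3, 6; μ(6/d) for each: 1, -1, -1, 1.
Σ = 8^1 − 8^2 − 8^3 + 8^6 = 261576.
N = 261576/6 = 43596.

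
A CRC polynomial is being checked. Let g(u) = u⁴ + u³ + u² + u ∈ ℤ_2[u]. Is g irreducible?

Check for roots in ℤ_2: g(0) = 0 → root; g(1) = 0 → root.
g(0) = 0, so (u) divides g(u); g is reducible.

No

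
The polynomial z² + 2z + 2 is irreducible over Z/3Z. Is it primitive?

Yes

Write f(z) = z² + 2z + 2.
|GF(3^2)^×| = 3^2 − 1 = 8. Prime factorization: 8 = 2^3.
f is primitive ⇔ z has order 8 in GF(3)[z]/(f), i.e. z^(8/q) ≠ 1 for each prime q | 8.
z^(4) mod f = 2.
None equal 1, so z has full order 8; f is primitive.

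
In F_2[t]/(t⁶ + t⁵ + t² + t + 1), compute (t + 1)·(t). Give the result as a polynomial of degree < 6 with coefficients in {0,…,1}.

Multiply in F_2[t]: (t + 1)·(t) = t² + t.
Reduced: t² + t.

t^2 + t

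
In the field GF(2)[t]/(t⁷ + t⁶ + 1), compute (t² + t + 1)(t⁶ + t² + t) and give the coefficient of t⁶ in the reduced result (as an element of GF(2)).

Multiply in GF(2)[t]: (t² + t + 1)·(t⁶ + t² + t) = t⁸ + t⁷ + t⁶ + t⁴ + t.
Reduce using t⁷ ≡ t⁶ + 1 (mod t⁷ + t⁶ + 1).
Reduced: t⁶ + t⁴.

1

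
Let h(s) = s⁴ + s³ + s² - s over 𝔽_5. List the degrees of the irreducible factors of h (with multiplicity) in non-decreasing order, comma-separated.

1, 3

Roots in 𝔽_5: h(0) = 0 → root; h(1) = 2; h(2) = 1; h(3) = 4; h(4) = 2.
Linear factors from roots: (s).
Complete factorization: h(s) = (s)·(s³ + s² + s - 1).
Factor degrees with multiplicity: 1 + 3 = 4.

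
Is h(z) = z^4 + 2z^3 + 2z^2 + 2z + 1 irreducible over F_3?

Check for roots in F_3: h(0) = 1; h(1) = 2; h(2) = 0 → root.
h(2) = 0, so (z − 2) divides h(z); h is reducible.

No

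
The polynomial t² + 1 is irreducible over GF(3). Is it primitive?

No

Write f(t) = t² + 1.
|GF(3^2)^×| = 3^2 − 1 = 8. Prime factorization: 8 = 2^3.
f is primitive ⇔ t has order 8 in GF(3)[t]/(f), i.e. t^(8/q) ≠ 1 for each prime q | 8.
t^(4) mod f = 1
Since t^(4) = 1, the order of t divides 4 < 8; not primitive.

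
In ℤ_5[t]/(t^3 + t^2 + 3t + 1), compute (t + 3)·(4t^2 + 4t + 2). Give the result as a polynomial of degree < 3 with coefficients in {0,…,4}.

2t^2 + 2t + 2

Multiply in ℤ_5[t]: (t + 3)·(4t^2 + 4t + 2) = 4t^3 + t^2 + 4t + 1.
Reduce using t^3 ≡ 4t^2 + 2t + 4 (mod t^3 + t^2 + 3t + 1).
Reduced: 2t^2 + 2t + 2.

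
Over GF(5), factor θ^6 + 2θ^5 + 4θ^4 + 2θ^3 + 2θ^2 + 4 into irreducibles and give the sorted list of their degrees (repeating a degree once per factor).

1, 1, 1, 3

Write g(θ) = θ^6 + 2θ^5 + 4θ^4 + 2θ^3 + 2θ^2 + 4.
Roots in GF(5): g(0) = 4; g(1) = 0 → root; g(2) = 0 → root; g(3) = 0 → root; g(4) = 2.
Linear factors from roots: (θ + 4), (θ + 3), (θ + 2).
Complete factorization: g(θ) = (θ + 2)·(θ + 3)·(θ + 4)·(θ^3 + 3θ^2 + θ + 1).
Factor degrees with multiplicity: 1 + 1 + 1 + 3 = 6.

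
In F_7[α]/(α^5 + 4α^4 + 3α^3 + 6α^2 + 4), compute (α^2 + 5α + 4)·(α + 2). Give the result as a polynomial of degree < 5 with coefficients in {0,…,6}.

α^3 + 1

Multiply in F_7[α]: (α^2 + 5α + 4)·(α + 2) = α^3 + 1.
Reduced: α^3 + 1.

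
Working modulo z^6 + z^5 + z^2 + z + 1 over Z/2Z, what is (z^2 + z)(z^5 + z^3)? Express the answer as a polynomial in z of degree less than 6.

Multiply in Z/2Z[z]: (z^2 + z)·(z^5 + z^3) = z^7 + z^6 + z^5 + z^4.
Reduce using z^6 ≡ z^5 + z^2 + z + 1 (mod z^6 + z^5 + z^2 + z + 1).
Reduced: z^5 + z^4 + z^3 + z^2 + z.

z^5 + z^4 + z^3 + z^2 + z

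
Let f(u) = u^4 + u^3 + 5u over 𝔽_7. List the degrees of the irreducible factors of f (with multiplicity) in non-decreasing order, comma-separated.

Linear factors from roots: (u), (u + 6).
Complete factorization: f(u) = (u)·(u + 6)·(u^2 + 2u + 2).
Factor degrees with multiplicity: 1 + 1 + 2 = 4.

1, 1, 2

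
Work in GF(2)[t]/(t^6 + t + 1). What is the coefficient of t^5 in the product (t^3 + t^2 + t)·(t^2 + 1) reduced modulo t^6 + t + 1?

Multiply in GF(2)[t]: (t^3 + t^2 + t)·(t^2 + 1) = t^5 + t^4 + t^2 + t.
Reduced: t^5 + t^4 + t^2 + t.

1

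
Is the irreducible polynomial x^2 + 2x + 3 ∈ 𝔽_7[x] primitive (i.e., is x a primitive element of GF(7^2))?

Write f(x) = x^2 + 2x + 3.
|GF(7^2)^×| = 7^2 − 1 = 48. Prime factorization: 48 = 2^4·3.
f is primitive ⇔ x has order 48 in GF(7)[x]/(f), i.e. x^(48/q) ≠ 1 for each prime q | 48.
x^(24) mod f = 6.
x^(16) mod f = 2.
None equal 1, so x has full order 48; f is primitive.

Yes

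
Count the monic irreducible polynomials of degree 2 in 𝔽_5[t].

The number of monic irreducibles of degree 2 over GF(5) is (1/2)·Σ_{d∣2} μ(2/d) 5^d.
Divisors of 2: 1, 2; μ(2/d) for each: -1, 1.
Σ = − 5^1 + 5^2 = 20.
N = 20/2 = 10.

10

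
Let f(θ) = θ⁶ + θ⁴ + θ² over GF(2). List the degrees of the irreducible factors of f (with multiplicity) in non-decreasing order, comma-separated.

1, 1, 2, 2

Roots in GF(2): f(0) = 0 → root; f(1) = 1.
Linear factors from roots: (θ).
Complete factorization: f(θ) = (θ)^2·(θ² + θ + 1)^2.
Factor degrees with multiplicity: 1 + 1 + 2 + 2 = 6.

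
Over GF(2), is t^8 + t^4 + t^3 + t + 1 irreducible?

Write P(t) = t^8 + t^4 + t^3 + t + 1.
Check for roots in GF(2): P(0) = 1; P(1) = 1.
No roots, so no linear factors.
Monic irreducibles of degree 2 over GF(2): t^2 + t + 1.
None of them divide P (all give nonzero remainder).
Monic irreducibles of degree 3 over GF(2): t^3 + t + 1, t^3 + t^2 + 1.
None of them divide P (all give nonzero remainder).
Monic irreducibles of degree 4 over GF(2): t^4 + t + 1, t^4 + t^3 + 1, t^4 + t^3 + t^2 + t + 1.
None of them divide P (all give nonzero remainder).
No irreducible factor of degree ≤ 4 exists, so P is irreducible over GF(2).

Yes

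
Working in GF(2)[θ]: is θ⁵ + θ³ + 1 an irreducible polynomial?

Yes

Write h(θ) = θ⁵ + θ³ + 1.
Check for roots in GF(2): h(0) = 1; h(1) = 1.
No roots, so no linear factors.
Monic irreducibles of degree 2 over GF(2): θ² + θ + 1.
None of them divide h (all give nonzero remainder).
No irreducible factor of degree ≤ 2 exists, so h is irreducible over GF(2).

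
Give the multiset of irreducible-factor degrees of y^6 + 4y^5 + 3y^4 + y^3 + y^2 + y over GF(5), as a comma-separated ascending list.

Write g(y) = y^6 + 4y^5 + 3y^4 + y^3 + y^2 + y.
Roots in GF(5): g(0) = 0 → root; g(1) = 1; g(2) = 4; g(3) = 3; g(4) = 4.
Linear factors from roots: (y).
Complete factorization: g(y) = (y)·(y^2 + 3y + 4)·(y^3 + y^2 + y + 4).
Factor degrees with multiplicity: 1 + 2 + 3 = 6.

1, 2, 3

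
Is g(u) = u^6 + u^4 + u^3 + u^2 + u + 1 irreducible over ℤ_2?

No

Check for roots in ℤ_2: g(0) = 1; g(1) = 0 → root.
g(1) = 0, so (u − 1) divides g(u); g is reducible.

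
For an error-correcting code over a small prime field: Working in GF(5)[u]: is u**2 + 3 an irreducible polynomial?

Write m(u) = u**2 + 3.
Check for roots in GF(5): m(0) = 3; m(1) = 4; m(2) = 2; m(3) = 2; m(4) = 4.
No roots. A degree-2 polynomial over a field with no linear factor is irreducible.

Yes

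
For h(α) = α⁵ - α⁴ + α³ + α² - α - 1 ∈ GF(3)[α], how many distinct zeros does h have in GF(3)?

Evaluate at each of the 3 elements of GF(3):
h(0) = 2; h(1) = 0 → root; h(2) = 1.
Roots: {1}.

1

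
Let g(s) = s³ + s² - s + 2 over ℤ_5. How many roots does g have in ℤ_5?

Evaluate at each of the 5 elements of ℤ_5:
g(0) = 2; g(1) = 3; g(2) = 2; g(3) = 0 → root; g(4) = 3.
Roots: {3}.

1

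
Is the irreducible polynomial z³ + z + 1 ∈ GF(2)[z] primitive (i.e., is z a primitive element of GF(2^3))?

Write f(z) = z³ + z + 1.
|GF(2^3)^×| = 2^3 − 1 = 7. Prime factorization: 7 = 7.
f is primitive ⇔ z has order 7 in GF(2)[z]/(f), i.e. z^(7/q) ≠ 1 for each prime q | 7.
z^(1) mod f = z.
None equal 1, so z has full order 7; f is primitive.

Yes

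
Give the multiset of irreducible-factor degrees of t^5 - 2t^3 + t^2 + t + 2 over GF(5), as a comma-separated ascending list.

5

Write f(t) = t^5 - 2t^3 + t^2 + t + 2.
Roots in GF(5): f(0) = 2; f(1) = 3; f(2) = 4; f(3) = 3; f(4) = 3.
Complete factorization: f(t) = (t^5 - 2t^3 + t^2 + t + 2).
Factor degrees with multiplicity: 5 = 5.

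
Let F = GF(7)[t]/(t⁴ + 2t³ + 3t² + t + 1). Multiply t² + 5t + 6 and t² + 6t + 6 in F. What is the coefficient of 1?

Multiply in GF(7)[t]: (t² + 5t + 6)·(t² + 6t + 6) = t⁴ + 4t³ + 3t + 1.
Reduce using t⁴ ≡ 5t³ + 4t² + 6t + 6 (mod t⁴ + 2t³ + 3t² + t + 1).
Reduced: 2t³ + 4t² + 2t.

0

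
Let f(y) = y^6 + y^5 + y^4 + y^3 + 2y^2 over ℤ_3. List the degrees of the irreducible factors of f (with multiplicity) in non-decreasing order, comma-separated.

1, 1, 1, 3

Roots in ℤ_3: f(0) = 0 → root; f(1) = 0 → root; f(2) = 2.
Linear factors from roots: (y), (y + 2).
Complete factorization: f(y) = (y + 2)·(y)^2·(y^3 + 2y^2 + 1).
Factor degrees with multiplicity: 1 + 1 + 1 + 3 = 6.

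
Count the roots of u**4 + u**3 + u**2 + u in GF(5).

4

Write h(u) = u**4 + u**3 + u**2 + u.
Evaluate at each of the 5 elements of GF(5):
h(0) = 0 → root; h(1) = 4; h(2) = 0 → root; h(3) = 0 → root; h(4) = 0 → root.
Roots: {0, 2, 3, 4}.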